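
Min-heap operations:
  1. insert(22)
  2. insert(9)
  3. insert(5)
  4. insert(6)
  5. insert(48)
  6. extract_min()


insert(22) -> [22]
insert(9) -> [9, 22]
insert(5) -> [5, 22, 9]
insert(6) -> [5, 6, 9, 22]
insert(48) -> [5, 6, 9, 22, 48]
extract_min()->5, [6, 22, 9, 48]

Final heap: [6, 22, 9, 48]


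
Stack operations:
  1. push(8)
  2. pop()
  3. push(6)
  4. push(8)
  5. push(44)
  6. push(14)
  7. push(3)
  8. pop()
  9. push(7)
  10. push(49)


push(8) -> [8]
pop()->8, []
push(6) -> [6]
push(8) -> [6, 8]
push(44) -> [6, 8, 44]
push(14) -> [6, 8, 44, 14]
push(3) -> [6, 8, 44, 14, 3]
pop()->3, [6, 8, 44, 14]
push(7) -> [6, 8, 44, 14, 7]
push(49) -> [6, 8, 44, 14, 7, 49]

Final stack: [6, 8, 44, 14, 7, 49]


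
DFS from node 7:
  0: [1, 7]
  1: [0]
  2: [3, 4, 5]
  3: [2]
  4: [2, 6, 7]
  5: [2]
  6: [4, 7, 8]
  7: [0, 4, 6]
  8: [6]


Visit 7, push [6, 4, 0]
Visit 0, push [1]
Visit 1, push []
Visit 4, push [6, 2]
Visit 2, push [5, 3]
Visit 3, push []
Visit 5, push []
Visit 6, push [8]
Visit 8, push []

DFS order: [7, 0, 1, 4, 2, 3, 5, 6, 8]


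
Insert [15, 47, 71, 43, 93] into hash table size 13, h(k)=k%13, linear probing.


Insert 15: h=2 -> slot 2
Insert 47: h=8 -> slot 8
Insert 71: h=6 -> slot 6
Insert 43: h=4 -> slot 4
Insert 93: h=2, 1 probes -> slot 3

Table: [None, None, 15, 93, 43, None, 71, None, 47, None, None, None, None]


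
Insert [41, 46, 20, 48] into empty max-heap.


Insert 41: [41]
Insert 46: [46, 41]
Insert 20: [46, 41, 20]
Insert 48: [48, 46, 20, 41]

Final heap: [48, 46, 20, 41]


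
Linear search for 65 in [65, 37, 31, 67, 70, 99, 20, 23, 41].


i=0: 65==65 found!

Found at 0, 1 comps


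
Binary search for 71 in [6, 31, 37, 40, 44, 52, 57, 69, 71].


Step 1: lo=0, hi=8, mid=4, val=44
Step 2: lo=5, hi=8, mid=6, val=57
Step 3: lo=7, hi=8, mid=7, val=69
Step 4: lo=8, hi=8, mid=8, val=71

Found at index 8


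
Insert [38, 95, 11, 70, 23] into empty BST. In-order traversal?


Insert 38: root
Insert 95: R from 38
Insert 11: L from 38
Insert 70: R from 38 -> L from 95
Insert 23: L from 38 -> R from 11

In-order: [11, 23, 38, 70, 95]


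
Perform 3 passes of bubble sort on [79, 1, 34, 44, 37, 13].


Initial: [79, 1, 34, 44, 37, 13]
Pass 1: [1, 34, 44, 37, 13, 79] (5 swaps)
Pass 2: [1, 34, 37, 13, 44, 79] (2 swaps)
Pass 3: [1, 34, 13, 37, 44, 79] (1 swaps)

After 3 passes: [1, 34, 13, 37, 44, 79]


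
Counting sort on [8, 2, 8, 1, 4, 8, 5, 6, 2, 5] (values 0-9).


Input: [8, 2, 8, 1, 4, 8, 5, 6, 2, 5]
Counts: [0, 1, 2, 0, 1, 2, 1, 0, 3, 0]

Sorted: [1, 2, 2, 4, 5, 5, 6, 8, 8, 8]


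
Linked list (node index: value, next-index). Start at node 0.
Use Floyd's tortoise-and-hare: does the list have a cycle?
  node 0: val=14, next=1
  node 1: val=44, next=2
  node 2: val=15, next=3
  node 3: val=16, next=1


Floyd's tortoise (slow, +1) and hare (fast, +2):
  init: slow=0, fast=0
  step 1: slow=1, fast=2
  step 2: slow=2, fast=1
  step 3: slow=3, fast=3
  slow == fast at node 3: cycle detected

Cycle: yes


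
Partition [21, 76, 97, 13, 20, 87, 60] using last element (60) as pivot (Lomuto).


Pivot: 60
  21 <= 60: advance i (no swap)
  13 <= 60: swap -> [21, 13, 97, 76, 20, 87, 60]
  20 <= 60: swap -> [21, 13, 20, 76, 97, 87, 60]
Place pivot at 3: [21, 13, 20, 60, 97, 87, 76]

Partitioned: [21, 13, 20, 60, 97, 87, 76]


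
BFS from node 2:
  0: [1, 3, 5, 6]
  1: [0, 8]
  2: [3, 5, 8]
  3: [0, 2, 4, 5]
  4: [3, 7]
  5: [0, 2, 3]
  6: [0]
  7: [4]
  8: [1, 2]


Visit 2, enqueue [3, 5, 8]
Visit 3, enqueue [0, 4]
Visit 5, enqueue []
Visit 8, enqueue [1]
Visit 0, enqueue [6]
Visit 4, enqueue [7]
Visit 1, enqueue []
Visit 6, enqueue []
Visit 7, enqueue []

BFS order: [2, 3, 5, 8, 0, 4, 1, 6, 7]


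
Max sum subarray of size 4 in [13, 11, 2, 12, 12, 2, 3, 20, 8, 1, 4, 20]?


[0:4]: 38
[1:5]: 37
[2:6]: 28
[3:7]: 29
[4:8]: 37
[5:9]: 33
[6:10]: 32
[7:11]: 33
[8:12]: 33

Max: 38 at [0:4]


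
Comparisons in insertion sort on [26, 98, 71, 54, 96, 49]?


Algorithm: insertion sort
Input: [26, 98, 71, 54, 96, 49]
Sorted: [26, 49, 54, 71, 96, 98]

13


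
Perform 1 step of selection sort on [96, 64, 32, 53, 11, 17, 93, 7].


Initial: [96, 64, 32, 53, 11, 17, 93, 7]
Step 1: min=7 at 7
  Swap: [7, 64, 32, 53, 11, 17, 93, 96]

After 1 step: [7, 64, 32, 53, 11, 17, 93, 96]


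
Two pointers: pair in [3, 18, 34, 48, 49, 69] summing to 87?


lo=0(3)+hi=5(69)=72
lo=1(18)+hi=5(69)=87

Yes: 18+69=87


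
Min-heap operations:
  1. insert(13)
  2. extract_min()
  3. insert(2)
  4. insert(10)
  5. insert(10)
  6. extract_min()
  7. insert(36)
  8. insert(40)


insert(13) -> [13]
extract_min()->13, []
insert(2) -> [2]
insert(10) -> [2, 10]
insert(10) -> [2, 10, 10]
extract_min()->2, [10, 10]
insert(36) -> [10, 10, 36]
insert(40) -> [10, 10, 36, 40]

Final heap: [10, 10, 36, 40]


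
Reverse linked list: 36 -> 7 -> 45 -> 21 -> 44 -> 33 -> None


Step 1: curr=36, set curr.next=prev(None) | reversed so far: 36
Step 2: curr=7, set curr.next=prev(36) | reversed so far: 7 -> 36
Step 3: curr=45, set curr.next=prev(7) | reversed so far: 45 -> 7 -> 36
Step 4: curr=21, set curr.next=prev(45) | reversed so far: 21 -> 45 -> 7 -> 36
Step 5: curr=44, set curr.next=prev(21) | reversed so far: 44 -> 21 -> 45 -> 7 -> 36
Step 6: curr=33, set curr.next=prev(44) | reversed so far: 33 -> 44 -> 21 -> 45 -> 7 -> 36

33 -> 44 -> 21 -> 45 -> 7 -> 36 -> None


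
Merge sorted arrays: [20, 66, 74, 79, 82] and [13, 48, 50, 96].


Take 13 from B
Take 20 from A
Take 48 from B
Take 50 from B
Take 66 from A
Take 74 from A
Take 79 from A
Take 82 from A

Merged: [13, 20, 48, 50, 66, 74, 79, 82, 96]


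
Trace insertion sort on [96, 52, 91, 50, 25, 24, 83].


Initial: [96, 52, 91, 50, 25, 24, 83]
Insert 52: [52, 96, 91, 50, 25, 24, 83]
Insert 91: [52, 91, 96, 50, 25, 24, 83]
Insert 50: [50, 52, 91, 96, 25, 24, 83]
Insert 25: [25, 50, 52, 91, 96, 24, 83]
Insert 24: [24, 25, 50, 52, 91, 96, 83]
Insert 83: [24, 25, 50, 52, 83, 91, 96]

Sorted: [24, 25, 50, 52, 83, 91, 96]


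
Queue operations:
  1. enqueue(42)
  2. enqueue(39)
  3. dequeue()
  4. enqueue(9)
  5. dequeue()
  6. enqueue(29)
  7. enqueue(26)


enqueue(42) -> [42]
enqueue(39) -> [42, 39]
dequeue()->42, [39]
enqueue(9) -> [39, 9]
dequeue()->39, [9]
enqueue(29) -> [9, 29]
enqueue(26) -> [9, 29, 26]

Final queue: [9, 29, 26]


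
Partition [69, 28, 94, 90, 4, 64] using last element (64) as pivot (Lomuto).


Pivot: 64
  28 <= 64: swap -> [28, 69, 94, 90, 4, 64]
  4 <= 64: swap -> [28, 4, 94, 90, 69, 64]
Place pivot at 2: [28, 4, 64, 90, 69, 94]

Partitioned: [28, 4, 64, 90, 69, 94]


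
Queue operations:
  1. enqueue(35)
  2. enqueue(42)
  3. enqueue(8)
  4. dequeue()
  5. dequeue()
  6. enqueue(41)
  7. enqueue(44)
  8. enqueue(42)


enqueue(35) -> [35]
enqueue(42) -> [35, 42]
enqueue(8) -> [35, 42, 8]
dequeue()->35, [42, 8]
dequeue()->42, [8]
enqueue(41) -> [8, 41]
enqueue(44) -> [8, 41, 44]
enqueue(42) -> [8, 41, 44, 42]

Final queue: [8, 41, 44, 42]


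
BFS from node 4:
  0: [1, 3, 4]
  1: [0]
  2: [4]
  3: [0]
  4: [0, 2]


Visit 4, enqueue [0, 2]
Visit 0, enqueue [1, 3]
Visit 2, enqueue []
Visit 1, enqueue []
Visit 3, enqueue []

BFS order: [4, 0, 2, 1, 3]


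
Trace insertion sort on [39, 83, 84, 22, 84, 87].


Initial: [39, 83, 84, 22, 84, 87]
Insert 83: [39, 83, 84, 22, 84, 87]
Insert 84: [39, 83, 84, 22, 84, 87]
Insert 22: [22, 39, 83, 84, 84, 87]
Insert 84: [22, 39, 83, 84, 84, 87]
Insert 87: [22, 39, 83, 84, 84, 87]

Sorted: [22, 39, 83, 84, 84, 87]


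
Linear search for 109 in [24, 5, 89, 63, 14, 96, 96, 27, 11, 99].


i=0: 24!=109
i=1: 5!=109
i=2: 89!=109
i=3: 63!=109
i=4: 14!=109
i=5: 96!=109
i=6: 96!=109
i=7: 27!=109
i=8: 11!=109
i=9: 99!=109

Not found, 10 comps


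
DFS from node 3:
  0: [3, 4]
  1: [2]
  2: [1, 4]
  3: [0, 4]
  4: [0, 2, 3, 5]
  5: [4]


Visit 3, push [4, 0]
Visit 0, push [4]
Visit 4, push [5, 2]
Visit 2, push [1]
Visit 1, push []
Visit 5, push []

DFS order: [3, 0, 4, 2, 1, 5]


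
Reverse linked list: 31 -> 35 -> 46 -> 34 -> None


Step 1: curr=31, set curr.next=prev(None) | reversed so far: 31
Step 2: curr=35, set curr.next=prev(31) | reversed so far: 35 -> 31
Step 3: curr=46, set curr.next=prev(35) | reversed so far: 46 -> 35 -> 31
Step 4: curr=34, set curr.next=prev(46) | reversed so far: 34 -> 46 -> 35 -> 31

34 -> 46 -> 35 -> 31 -> None


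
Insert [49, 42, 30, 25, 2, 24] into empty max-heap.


Insert 49: [49]
Insert 42: [49, 42]
Insert 30: [49, 42, 30]
Insert 25: [49, 42, 30, 25]
Insert 2: [49, 42, 30, 25, 2]
Insert 24: [49, 42, 30, 25, 2, 24]

Final heap: [49, 42, 30, 25, 2, 24]


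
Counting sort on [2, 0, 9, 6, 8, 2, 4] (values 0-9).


Input: [2, 0, 9, 6, 8, 2, 4]
Counts: [1, 0, 2, 0, 1, 0, 1, 0, 1, 1]

Sorted: [0, 2, 2, 4, 6, 8, 9]


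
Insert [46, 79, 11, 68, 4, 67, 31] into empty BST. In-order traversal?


Insert 46: root
Insert 79: R from 46
Insert 11: L from 46
Insert 68: R from 46 -> L from 79
Insert 4: L from 46 -> L from 11
Insert 67: R from 46 -> L from 79 -> L from 68
Insert 31: L from 46 -> R from 11

In-order: [4, 11, 31, 46, 67, 68, 79]


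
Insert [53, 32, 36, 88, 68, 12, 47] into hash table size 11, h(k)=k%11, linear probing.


Insert 53: h=9 -> slot 9
Insert 32: h=10 -> slot 10
Insert 36: h=3 -> slot 3
Insert 88: h=0 -> slot 0
Insert 68: h=2 -> slot 2
Insert 12: h=1 -> slot 1
Insert 47: h=3, 1 probes -> slot 4

Table: [88, 12, 68, 36, 47, None, None, None, None, 53, 32]


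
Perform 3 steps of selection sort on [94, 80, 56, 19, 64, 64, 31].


Initial: [94, 80, 56, 19, 64, 64, 31]
Step 1: min=19 at 3
  Swap: [19, 80, 56, 94, 64, 64, 31]
Step 2: min=31 at 6
  Swap: [19, 31, 56, 94, 64, 64, 80]
Step 3: min=56 at 2
  Swap: [19, 31, 56, 94, 64, 64, 80]

After 3 steps: [19, 31, 56, 94, 64, 64, 80]


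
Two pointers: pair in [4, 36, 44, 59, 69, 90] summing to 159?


lo=0(4)+hi=5(90)=94
lo=1(36)+hi=5(90)=126
lo=2(44)+hi=5(90)=134
lo=3(59)+hi=5(90)=149
lo=4(69)+hi=5(90)=159

Yes: 69+90=159


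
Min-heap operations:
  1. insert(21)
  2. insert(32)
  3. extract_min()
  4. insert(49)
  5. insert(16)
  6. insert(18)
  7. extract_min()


insert(21) -> [21]
insert(32) -> [21, 32]
extract_min()->21, [32]
insert(49) -> [32, 49]
insert(16) -> [16, 49, 32]
insert(18) -> [16, 18, 32, 49]
extract_min()->16, [18, 49, 32]

Final heap: [18, 49, 32]


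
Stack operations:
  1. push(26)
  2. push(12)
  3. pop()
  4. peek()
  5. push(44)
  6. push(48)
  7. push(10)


push(26) -> [26]
push(12) -> [26, 12]
pop()->12, [26]
peek()->26
push(44) -> [26, 44]
push(48) -> [26, 44, 48]
push(10) -> [26, 44, 48, 10]

Final stack: [26, 44, 48, 10]


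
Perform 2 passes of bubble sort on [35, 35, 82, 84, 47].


Initial: [35, 35, 82, 84, 47]
Pass 1: [35, 35, 82, 47, 84] (1 swaps)
Pass 2: [35, 35, 47, 82, 84] (1 swaps)

After 2 passes: [35, 35, 47, 82, 84]


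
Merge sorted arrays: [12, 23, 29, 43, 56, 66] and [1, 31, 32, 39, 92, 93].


Take 1 from B
Take 12 from A
Take 23 from A
Take 29 from A
Take 31 from B
Take 32 from B
Take 39 from B
Take 43 from A
Take 56 from A
Take 66 from A

Merged: [1, 12, 23, 29, 31, 32, 39, 43, 56, 66, 92, 93]


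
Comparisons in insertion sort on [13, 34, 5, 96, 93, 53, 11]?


Algorithm: insertion sort
Input: [13, 34, 5, 96, 93, 53, 11]
Sorted: [5, 11, 13, 34, 53, 93, 96]

15


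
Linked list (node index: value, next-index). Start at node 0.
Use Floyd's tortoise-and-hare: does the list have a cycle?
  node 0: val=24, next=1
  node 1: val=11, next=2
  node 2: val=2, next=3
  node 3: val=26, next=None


Floyd's tortoise (slow, +1) and hare (fast, +2):
  init: slow=0, fast=0
  step 1: slow=1, fast=2
  step 2: fast 2->3->None, no cycle

Cycle: no


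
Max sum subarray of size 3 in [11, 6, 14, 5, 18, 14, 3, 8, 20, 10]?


[0:3]: 31
[1:4]: 25
[2:5]: 37
[3:6]: 37
[4:7]: 35
[5:8]: 25
[6:9]: 31
[7:10]: 38

Max: 38 at [7:10]


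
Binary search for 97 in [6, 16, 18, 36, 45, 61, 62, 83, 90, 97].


Step 1: lo=0, hi=9, mid=4, val=45
Step 2: lo=5, hi=9, mid=7, val=83
Step 3: lo=8, hi=9, mid=8, val=90
Step 4: lo=9, hi=9, mid=9, val=97

Found at index 9


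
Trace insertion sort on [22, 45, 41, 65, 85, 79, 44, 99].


Initial: [22, 45, 41, 65, 85, 79, 44, 99]
Insert 45: [22, 45, 41, 65, 85, 79, 44, 99]
Insert 41: [22, 41, 45, 65, 85, 79, 44, 99]
Insert 65: [22, 41, 45, 65, 85, 79, 44, 99]
Insert 85: [22, 41, 45, 65, 85, 79, 44, 99]
Insert 79: [22, 41, 45, 65, 79, 85, 44, 99]
Insert 44: [22, 41, 44, 45, 65, 79, 85, 99]
Insert 99: [22, 41, 44, 45, 65, 79, 85, 99]

Sorted: [22, 41, 44, 45, 65, 79, 85, 99]


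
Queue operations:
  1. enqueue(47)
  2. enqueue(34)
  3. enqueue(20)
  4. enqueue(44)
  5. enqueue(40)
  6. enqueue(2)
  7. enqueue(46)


enqueue(47) -> [47]
enqueue(34) -> [47, 34]
enqueue(20) -> [47, 34, 20]
enqueue(44) -> [47, 34, 20, 44]
enqueue(40) -> [47, 34, 20, 44, 40]
enqueue(2) -> [47, 34, 20, 44, 40, 2]
enqueue(46) -> [47, 34, 20, 44, 40, 2, 46]

Final queue: [47, 34, 20, 44, 40, 2, 46]


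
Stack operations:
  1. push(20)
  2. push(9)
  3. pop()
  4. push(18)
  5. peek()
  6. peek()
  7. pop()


push(20) -> [20]
push(9) -> [20, 9]
pop()->9, [20]
push(18) -> [20, 18]
peek()->18
peek()->18
pop()->18, [20]

Final stack: [20]


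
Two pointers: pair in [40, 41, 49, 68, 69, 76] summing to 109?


lo=0(40)+hi=5(76)=116
lo=0(40)+hi=4(69)=109

Yes: 40+69=109


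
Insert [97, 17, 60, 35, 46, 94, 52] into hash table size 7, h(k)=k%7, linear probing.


Insert 97: h=6 -> slot 6
Insert 17: h=3 -> slot 3
Insert 60: h=4 -> slot 4
Insert 35: h=0 -> slot 0
Insert 46: h=4, 1 probes -> slot 5
Insert 94: h=3, 5 probes -> slot 1
Insert 52: h=3, 6 probes -> slot 2

Table: [35, 94, 52, 17, 60, 46, 97]


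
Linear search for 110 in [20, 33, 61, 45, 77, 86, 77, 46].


i=0: 20!=110
i=1: 33!=110
i=2: 61!=110
i=3: 45!=110
i=4: 77!=110
i=5: 86!=110
i=6: 77!=110
i=7: 46!=110

Not found, 8 comps


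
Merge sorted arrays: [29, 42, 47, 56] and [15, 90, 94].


Take 15 from B
Take 29 from A
Take 42 from A
Take 47 from A
Take 56 from A

Merged: [15, 29, 42, 47, 56, 90, 94]


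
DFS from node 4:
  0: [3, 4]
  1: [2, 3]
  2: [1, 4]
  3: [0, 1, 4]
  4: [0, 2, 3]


Visit 4, push [3, 2, 0]
Visit 0, push [3]
Visit 3, push [1]
Visit 1, push [2]
Visit 2, push []

DFS order: [4, 0, 3, 1, 2]


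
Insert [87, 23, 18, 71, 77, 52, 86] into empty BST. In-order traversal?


Insert 87: root
Insert 23: L from 87
Insert 18: L from 87 -> L from 23
Insert 71: L from 87 -> R from 23
Insert 77: L from 87 -> R from 23 -> R from 71
Insert 52: L from 87 -> R from 23 -> L from 71
Insert 86: L from 87 -> R from 23 -> R from 71 -> R from 77

In-order: [18, 23, 52, 71, 77, 86, 87]


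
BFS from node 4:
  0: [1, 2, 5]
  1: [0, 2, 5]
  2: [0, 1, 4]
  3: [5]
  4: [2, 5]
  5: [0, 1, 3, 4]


Visit 4, enqueue [2, 5]
Visit 2, enqueue [0, 1]
Visit 5, enqueue [3]
Visit 0, enqueue []
Visit 1, enqueue []
Visit 3, enqueue []

BFS order: [4, 2, 5, 0, 1, 3]


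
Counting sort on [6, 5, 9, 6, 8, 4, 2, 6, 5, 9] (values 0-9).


Input: [6, 5, 9, 6, 8, 4, 2, 6, 5, 9]
Counts: [0, 0, 1, 0, 1, 2, 3, 0, 1, 2]

Sorted: [2, 4, 5, 5, 6, 6, 6, 8, 9, 9]


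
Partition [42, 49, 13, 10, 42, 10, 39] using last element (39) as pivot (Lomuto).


Pivot: 39
  13 <= 39: swap -> [13, 49, 42, 10, 42, 10, 39]
  10 <= 39: swap -> [13, 10, 42, 49, 42, 10, 39]
  10 <= 39: swap -> [13, 10, 10, 49, 42, 42, 39]
Place pivot at 3: [13, 10, 10, 39, 42, 42, 49]

Partitioned: [13, 10, 10, 39, 42, 42, 49]


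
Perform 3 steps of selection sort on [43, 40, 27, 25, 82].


Initial: [43, 40, 27, 25, 82]
Step 1: min=25 at 3
  Swap: [25, 40, 27, 43, 82]
Step 2: min=27 at 2
  Swap: [25, 27, 40, 43, 82]
Step 3: min=40 at 2
  Swap: [25, 27, 40, 43, 82]

After 3 steps: [25, 27, 40, 43, 82]


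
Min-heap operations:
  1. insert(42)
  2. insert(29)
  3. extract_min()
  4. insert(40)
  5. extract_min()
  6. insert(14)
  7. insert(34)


insert(42) -> [42]
insert(29) -> [29, 42]
extract_min()->29, [42]
insert(40) -> [40, 42]
extract_min()->40, [42]
insert(14) -> [14, 42]
insert(34) -> [14, 42, 34]

Final heap: [14, 42, 34]


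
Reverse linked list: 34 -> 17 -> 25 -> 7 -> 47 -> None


Step 1: curr=34, set curr.next=prev(None) | reversed so far: 34
Step 2: curr=17, set curr.next=prev(34) | reversed so far: 17 -> 34
Step 3: curr=25, set curr.next=prev(17) | reversed so far: 25 -> 17 -> 34
Step 4: curr=7, set curr.next=prev(25) | reversed so far: 7 -> 25 -> 17 -> 34
Step 5: curr=47, set curr.next=prev(7) | reversed so far: 47 -> 7 -> 25 -> 17 -> 34

47 -> 7 -> 25 -> 17 -> 34 -> None


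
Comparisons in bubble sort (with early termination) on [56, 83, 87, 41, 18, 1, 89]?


Algorithm: bubble sort (with early termination)
Input: [56, 83, 87, 41, 18, 1, 89]
Sorted: [1, 18, 41, 56, 83, 87, 89]

21


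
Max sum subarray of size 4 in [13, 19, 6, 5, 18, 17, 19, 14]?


[0:4]: 43
[1:5]: 48
[2:6]: 46
[3:7]: 59
[4:8]: 68

Max: 68 at [4:8]


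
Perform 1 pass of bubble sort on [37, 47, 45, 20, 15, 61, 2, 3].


Initial: [37, 47, 45, 20, 15, 61, 2, 3]
Pass 1: [37, 45, 20, 15, 47, 2, 3, 61] (5 swaps)

After 1 pass: [37, 45, 20, 15, 47, 2, 3, 61]


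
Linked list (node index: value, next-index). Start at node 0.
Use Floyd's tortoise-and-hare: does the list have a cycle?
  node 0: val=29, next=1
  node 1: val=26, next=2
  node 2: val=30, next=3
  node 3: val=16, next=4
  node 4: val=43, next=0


Floyd's tortoise (slow, +1) and hare (fast, +2):
  init: slow=0, fast=0
  step 1: slow=1, fast=2
  step 2: slow=2, fast=4
  step 3: slow=3, fast=1
  step 4: slow=4, fast=3
  step 5: slow=0, fast=0
  slow == fast at node 0: cycle detected

Cycle: yes


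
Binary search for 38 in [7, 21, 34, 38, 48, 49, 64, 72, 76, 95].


Step 1: lo=0, hi=9, mid=4, val=48
Step 2: lo=0, hi=3, mid=1, val=21
Step 3: lo=2, hi=3, mid=2, val=34
Step 4: lo=3, hi=3, mid=3, val=38

Found at index 3


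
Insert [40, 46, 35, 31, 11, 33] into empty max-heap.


Insert 40: [40]
Insert 46: [46, 40]
Insert 35: [46, 40, 35]
Insert 31: [46, 40, 35, 31]
Insert 11: [46, 40, 35, 31, 11]
Insert 33: [46, 40, 35, 31, 11, 33]

Final heap: [46, 40, 35, 31, 11, 33]


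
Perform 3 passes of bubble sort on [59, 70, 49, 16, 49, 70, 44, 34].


Initial: [59, 70, 49, 16, 49, 70, 44, 34]
Pass 1: [59, 49, 16, 49, 70, 44, 34, 70] (5 swaps)
Pass 2: [49, 16, 49, 59, 44, 34, 70, 70] (5 swaps)
Pass 3: [16, 49, 49, 44, 34, 59, 70, 70] (3 swaps)

After 3 passes: [16, 49, 49, 44, 34, 59, 70, 70]


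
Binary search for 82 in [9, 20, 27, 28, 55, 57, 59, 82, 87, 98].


Step 1: lo=0, hi=9, mid=4, val=55
Step 2: lo=5, hi=9, mid=7, val=82

Found at index 7


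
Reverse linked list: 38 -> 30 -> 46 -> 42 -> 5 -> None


Step 1: curr=38, set curr.next=prev(None) | reversed so far: 38
Step 2: curr=30, set curr.next=prev(38) | reversed so far: 30 -> 38
Step 3: curr=46, set curr.next=prev(30) | reversed so far: 46 -> 30 -> 38
Step 4: curr=42, set curr.next=prev(46) | reversed so far: 42 -> 46 -> 30 -> 38
Step 5: curr=5, set curr.next=prev(42) | reversed so far: 5 -> 42 -> 46 -> 30 -> 38

5 -> 42 -> 46 -> 30 -> 38 -> None


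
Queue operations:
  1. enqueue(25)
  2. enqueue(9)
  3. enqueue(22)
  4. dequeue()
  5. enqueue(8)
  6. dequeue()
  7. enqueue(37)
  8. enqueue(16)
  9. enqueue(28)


enqueue(25) -> [25]
enqueue(9) -> [25, 9]
enqueue(22) -> [25, 9, 22]
dequeue()->25, [9, 22]
enqueue(8) -> [9, 22, 8]
dequeue()->9, [22, 8]
enqueue(37) -> [22, 8, 37]
enqueue(16) -> [22, 8, 37, 16]
enqueue(28) -> [22, 8, 37, 16, 28]

Final queue: [22, 8, 37, 16, 28]


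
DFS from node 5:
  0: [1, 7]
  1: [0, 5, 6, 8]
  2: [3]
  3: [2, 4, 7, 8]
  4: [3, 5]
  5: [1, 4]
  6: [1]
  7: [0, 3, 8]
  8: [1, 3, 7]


Visit 5, push [4, 1]
Visit 1, push [8, 6, 0]
Visit 0, push [7]
Visit 7, push [8, 3]
Visit 3, push [8, 4, 2]
Visit 2, push []
Visit 4, push []
Visit 8, push []
Visit 6, push []

DFS order: [5, 1, 0, 7, 3, 2, 4, 8, 6]


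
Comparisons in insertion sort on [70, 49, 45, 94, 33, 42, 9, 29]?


Algorithm: insertion sort
Input: [70, 49, 45, 94, 33, 42, 9, 29]
Sorted: [9, 29, 33, 42, 45, 49, 70, 94]

26


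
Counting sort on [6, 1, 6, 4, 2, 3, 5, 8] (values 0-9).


Input: [6, 1, 6, 4, 2, 3, 5, 8]
Counts: [0, 1, 1, 1, 1, 1, 2, 0, 1, 0]

Sorted: [1, 2, 3, 4, 5, 6, 6, 8]


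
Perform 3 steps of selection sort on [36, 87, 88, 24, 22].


Initial: [36, 87, 88, 24, 22]
Step 1: min=22 at 4
  Swap: [22, 87, 88, 24, 36]
Step 2: min=24 at 3
  Swap: [22, 24, 88, 87, 36]
Step 3: min=36 at 4
  Swap: [22, 24, 36, 87, 88]

After 3 steps: [22, 24, 36, 87, 88]


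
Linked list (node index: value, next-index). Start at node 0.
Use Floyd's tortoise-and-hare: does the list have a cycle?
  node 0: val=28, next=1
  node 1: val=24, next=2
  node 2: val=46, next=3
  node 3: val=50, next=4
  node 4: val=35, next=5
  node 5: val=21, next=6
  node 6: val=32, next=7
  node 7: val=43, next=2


Floyd's tortoise (slow, +1) and hare (fast, +2):
  init: slow=0, fast=0
  step 1: slow=1, fast=2
  step 2: slow=2, fast=4
  step 3: slow=3, fast=6
  step 4: slow=4, fast=2
  step 5: slow=5, fast=4
  step 6: slow=6, fast=6
  slow == fast at node 6: cycle detected

Cycle: yes


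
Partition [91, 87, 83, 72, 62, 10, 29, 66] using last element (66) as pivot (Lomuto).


Pivot: 66
  62 <= 66: swap -> [62, 87, 83, 72, 91, 10, 29, 66]
  10 <= 66: swap -> [62, 10, 83, 72, 91, 87, 29, 66]
  29 <= 66: swap -> [62, 10, 29, 72, 91, 87, 83, 66]
Place pivot at 3: [62, 10, 29, 66, 91, 87, 83, 72]

Partitioned: [62, 10, 29, 66, 91, 87, 83, 72]


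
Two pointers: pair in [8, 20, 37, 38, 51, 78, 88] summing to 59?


lo=0(8)+hi=6(88)=96
lo=0(8)+hi=5(78)=86
lo=0(8)+hi=4(51)=59

Yes: 8+51=59


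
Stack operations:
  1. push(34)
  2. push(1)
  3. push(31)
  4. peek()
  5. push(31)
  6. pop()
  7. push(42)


push(34) -> [34]
push(1) -> [34, 1]
push(31) -> [34, 1, 31]
peek()->31
push(31) -> [34, 1, 31, 31]
pop()->31, [34, 1, 31]
push(42) -> [34, 1, 31, 42]

Final stack: [34, 1, 31, 42]


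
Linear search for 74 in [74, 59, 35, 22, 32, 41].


i=0: 74==74 found!

Found at 0, 1 comps


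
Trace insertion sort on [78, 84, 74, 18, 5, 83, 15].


Initial: [78, 84, 74, 18, 5, 83, 15]
Insert 84: [78, 84, 74, 18, 5, 83, 15]
Insert 74: [74, 78, 84, 18, 5, 83, 15]
Insert 18: [18, 74, 78, 84, 5, 83, 15]
Insert 5: [5, 18, 74, 78, 84, 83, 15]
Insert 83: [5, 18, 74, 78, 83, 84, 15]
Insert 15: [5, 15, 18, 74, 78, 83, 84]

Sorted: [5, 15, 18, 74, 78, 83, 84]


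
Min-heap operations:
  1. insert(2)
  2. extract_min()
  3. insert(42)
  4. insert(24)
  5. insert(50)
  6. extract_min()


insert(2) -> [2]
extract_min()->2, []
insert(42) -> [42]
insert(24) -> [24, 42]
insert(50) -> [24, 42, 50]
extract_min()->24, [42, 50]

Final heap: [42, 50]


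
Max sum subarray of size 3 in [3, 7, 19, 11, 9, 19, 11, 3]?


[0:3]: 29
[1:4]: 37
[2:5]: 39
[3:6]: 39
[4:7]: 39
[5:8]: 33

Max: 39 at [2:5]


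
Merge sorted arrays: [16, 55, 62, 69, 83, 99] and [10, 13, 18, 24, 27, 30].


Take 10 from B
Take 13 from B
Take 16 from A
Take 18 from B
Take 24 from B
Take 27 from B
Take 30 from B

Merged: [10, 13, 16, 18, 24, 27, 30, 55, 62, 69, 83, 99]


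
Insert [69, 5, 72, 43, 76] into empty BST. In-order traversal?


Insert 69: root
Insert 5: L from 69
Insert 72: R from 69
Insert 43: L from 69 -> R from 5
Insert 76: R from 69 -> R from 72

In-order: [5, 43, 69, 72, 76]


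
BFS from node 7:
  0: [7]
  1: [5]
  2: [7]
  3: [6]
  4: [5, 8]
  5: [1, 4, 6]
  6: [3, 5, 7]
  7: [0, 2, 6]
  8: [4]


Visit 7, enqueue [0, 2, 6]
Visit 0, enqueue []
Visit 2, enqueue []
Visit 6, enqueue [3, 5]
Visit 3, enqueue []
Visit 5, enqueue [1, 4]
Visit 1, enqueue []
Visit 4, enqueue [8]
Visit 8, enqueue []

BFS order: [7, 0, 2, 6, 3, 5, 1, 4, 8]


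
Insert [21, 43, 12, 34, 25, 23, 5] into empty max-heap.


Insert 21: [21]
Insert 43: [43, 21]
Insert 12: [43, 21, 12]
Insert 34: [43, 34, 12, 21]
Insert 25: [43, 34, 12, 21, 25]
Insert 23: [43, 34, 23, 21, 25, 12]
Insert 5: [43, 34, 23, 21, 25, 12, 5]

Final heap: [43, 34, 23, 21, 25, 12, 5]


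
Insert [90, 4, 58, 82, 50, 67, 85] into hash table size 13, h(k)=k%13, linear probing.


Insert 90: h=12 -> slot 12
Insert 4: h=4 -> slot 4
Insert 58: h=6 -> slot 6
Insert 82: h=4, 1 probes -> slot 5
Insert 50: h=11 -> slot 11
Insert 67: h=2 -> slot 2
Insert 85: h=7 -> slot 7

Table: [None, None, 67, None, 4, 82, 58, 85, None, None, None, 50, 90]


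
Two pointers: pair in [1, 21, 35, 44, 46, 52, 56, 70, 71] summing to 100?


lo=0(1)+hi=8(71)=72
lo=1(21)+hi=8(71)=92
lo=2(35)+hi=8(71)=106
lo=2(35)+hi=7(70)=105
lo=2(35)+hi=6(56)=91
lo=3(44)+hi=6(56)=100

Yes: 44+56=100


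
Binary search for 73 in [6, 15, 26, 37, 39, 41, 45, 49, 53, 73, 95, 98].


Step 1: lo=0, hi=11, mid=5, val=41
Step 2: lo=6, hi=11, mid=8, val=53
Step 3: lo=9, hi=11, mid=10, val=95
Step 4: lo=9, hi=9, mid=9, val=73

Found at index 9


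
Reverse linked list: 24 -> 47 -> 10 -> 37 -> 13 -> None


Step 1: curr=24, set curr.next=prev(None) | reversed so far: 24
Step 2: curr=47, set curr.next=prev(24) | reversed so far: 47 -> 24
Step 3: curr=10, set curr.next=prev(47) | reversed so far: 10 -> 47 -> 24
Step 4: curr=37, set curr.next=prev(10) | reversed so far: 37 -> 10 -> 47 -> 24
Step 5: curr=13, set curr.next=prev(37) | reversed so far: 13 -> 37 -> 10 -> 47 -> 24

13 -> 37 -> 10 -> 47 -> 24 -> None


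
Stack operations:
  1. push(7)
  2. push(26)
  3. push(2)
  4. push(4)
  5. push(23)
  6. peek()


push(7) -> [7]
push(26) -> [7, 26]
push(2) -> [7, 26, 2]
push(4) -> [7, 26, 2, 4]
push(23) -> [7, 26, 2, 4, 23]
peek()->23

Final stack: [7, 26, 2, 4, 23]


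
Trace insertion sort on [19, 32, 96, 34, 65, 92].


Initial: [19, 32, 96, 34, 65, 92]
Insert 32: [19, 32, 96, 34, 65, 92]
Insert 96: [19, 32, 96, 34, 65, 92]
Insert 34: [19, 32, 34, 96, 65, 92]
Insert 65: [19, 32, 34, 65, 96, 92]
Insert 92: [19, 32, 34, 65, 92, 96]

Sorted: [19, 32, 34, 65, 92, 96]


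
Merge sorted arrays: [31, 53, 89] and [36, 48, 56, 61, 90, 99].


Take 31 from A
Take 36 from B
Take 48 from B
Take 53 from A
Take 56 from B
Take 61 from B
Take 89 from A

Merged: [31, 36, 48, 53, 56, 61, 89, 90, 99]


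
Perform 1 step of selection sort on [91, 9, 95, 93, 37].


Initial: [91, 9, 95, 93, 37]
Step 1: min=9 at 1
  Swap: [9, 91, 95, 93, 37]

After 1 step: [9, 91, 95, 93, 37]


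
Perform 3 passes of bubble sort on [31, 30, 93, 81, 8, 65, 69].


Initial: [31, 30, 93, 81, 8, 65, 69]
Pass 1: [30, 31, 81, 8, 65, 69, 93] (5 swaps)
Pass 2: [30, 31, 8, 65, 69, 81, 93] (3 swaps)
Pass 3: [30, 8, 31, 65, 69, 81, 93] (1 swaps)

After 3 passes: [30, 8, 31, 65, 69, 81, 93]


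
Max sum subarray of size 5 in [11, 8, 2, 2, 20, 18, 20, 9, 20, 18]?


[0:5]: 43
[1:6]: 50
[2:7]: 62
[3:8]: 69
[4:9]: 87
[5:10]: 85

Max: 87 at [4:9]


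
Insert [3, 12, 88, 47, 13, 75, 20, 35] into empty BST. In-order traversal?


Insert 3: root
Insert 12: R from 3
Insert 88: R from 3 -> R from 12
Insert 47: R from 3 -> R from 12 -> L from 88
Insert 13: R from 3 -> R from 12 -> L from 88 -> L from 47
Insert 75: R from 3 -> R from 12 -> L from 88 -> R from 47
Insert 20: R from 3 -> R from 12 -> L from 88 -> L from 47 -> R from 13
Insert 35: R from 3 -> R from 12 -> L from 88 -> L from 47 -> R from 13 -> R from 20

In-order: [3, 12, 13, 20, 35, 47, 75, 88]


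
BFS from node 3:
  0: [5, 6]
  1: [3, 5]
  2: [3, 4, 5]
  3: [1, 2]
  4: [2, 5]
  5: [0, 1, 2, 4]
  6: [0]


Visit 3, enqueue [1, 2]
Visit 1, enqueue [5]
Visit 2, enqueue [4]
Visit 5, enqueue [0]
Visit 4, enqueue []
Visit 0, enqueue [6]
Visit 6, enqueue []

BFS order: [3, 1, 2, 5, 4, 0, 6]


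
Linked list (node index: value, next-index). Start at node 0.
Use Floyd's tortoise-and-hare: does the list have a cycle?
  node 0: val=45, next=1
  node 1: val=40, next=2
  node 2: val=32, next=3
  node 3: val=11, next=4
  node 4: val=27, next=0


Floyd's tortoise (slow, +1) and hare (fast, +2):
  init: slow=0, fast=0
  step 1: slow=1, fast=2
  step 2: slow=2, fast=4
  step 3: slow=3, fast=1
  step 4: slow=4, fast=3
  step 5: slow=0, fast=0
  slow == fast at node 0: cycle detected

Cycle: yes


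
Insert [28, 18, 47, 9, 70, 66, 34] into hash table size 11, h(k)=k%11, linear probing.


Insert 28: h=6 -> slot 6
Insert 18: h=7 -> slot 7
Insert 47: h=3 -> slot 3
Insert 9: h=9 -> slot 9
Insert 70: h=4 -> slot 4
Insert 66: h=0 -> slot 0
Insert 34: h=1 -> slot 1

Table: [66, 34, None, 47, 70, None, 28, 18, None, 9, None]


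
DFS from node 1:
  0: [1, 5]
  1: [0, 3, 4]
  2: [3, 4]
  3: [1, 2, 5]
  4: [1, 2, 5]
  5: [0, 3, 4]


Visit 1, push [4, 3, 0]
Visit 0, push [5]
Visit 5, push [4, 3]
Visit 3, push [2]
Visit 2, push [4]
Visit 4, push []

DFS order: [1, 0, 5, 3, 2, 4]


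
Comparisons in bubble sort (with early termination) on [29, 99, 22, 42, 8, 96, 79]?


Algorithm: bubble sort (with early termination)
Input: [29, 99, 22, 42, 8, 96, 79]
Sorted: [8, 22, 29, 42, 79, 96, 99]

20


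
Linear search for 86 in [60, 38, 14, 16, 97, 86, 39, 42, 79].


i=0: 60!=86
i=1: 38!=86
i=2: 14!=86
i=3: 16!=86
i=4: 97!=86
i=5: 86==86 found!

Found at 5, 6 comps


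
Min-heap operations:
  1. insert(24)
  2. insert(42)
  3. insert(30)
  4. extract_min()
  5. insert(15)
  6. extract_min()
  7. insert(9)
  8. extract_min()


insert(24) -> [24]
insert(42) -> [24, 42]
insert(30) -> [24, 42, 30]
extract_min()->24, [30, 42]
insert(15) -> [15, 42, 30]
extract_min()->15, [30, 42]
insert(9) -> [9, 42, 30]
extract_min()->9, [30, 42]

Final heap: [30, 42]


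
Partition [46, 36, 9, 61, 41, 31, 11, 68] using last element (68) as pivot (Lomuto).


Pivot: 68
  46 <= 68: advance i (no swap)
  36 <= 68: advance i (no swap)
  9 <= 68: advance i (no swap)
  61 <= 68: advance i (no swap)
  41 <= 68: advance i (no swap)
  31 <= 68: advance i (no swap)
  11 <= 68: advance i (no swap)
Place pivot at 7: [46, 36, 9, 61, 41, 31, 11, 68]

Partitioned: [46, 36, 9, 61, 41, 31, 11, 68]


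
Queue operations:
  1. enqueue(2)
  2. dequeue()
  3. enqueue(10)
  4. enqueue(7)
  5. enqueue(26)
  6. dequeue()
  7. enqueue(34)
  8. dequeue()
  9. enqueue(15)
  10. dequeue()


enqueue(2) -> [2]
dequeue()->2, []
enqueue(10) -> [10]
enqueue(7) -> [10, 7]
enqueue(26) -> [10, 7, 26]
dequeue()->10, [7, 26]
enqueue(34) -> [7, 26, 34]
dequeue()->7, [26, 34]
enqueue(15) -> [26, 34, 15]
dequeue()->26, [34, 15]

Final queue: [34, 15]


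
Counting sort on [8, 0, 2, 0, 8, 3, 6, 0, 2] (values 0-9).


Input: [8, 0, 2, 0, 8, 3, 6, 0, 2]
Counts: [3, 0, 2, 1, 0, 0, 1, 0, 2, 0]

Sorted: [0, 0, 0, 2, 2, 3, 6, 8, 8]


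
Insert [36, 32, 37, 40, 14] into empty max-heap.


Insert 36: [36]
Insert 32: [36, 32]
Insert 37: [37, 32, 36]
Insert 40: [40, 37, 36, 32]
Insert 14: [40, 37, 36, 32, 14]

Final heap: [40, 37, 36, 32, 14]


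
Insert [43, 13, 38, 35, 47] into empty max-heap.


Insert 43: [43]
Insert 13: [43, 13]
Insert 38: [43, 13, 38]
Insert 35: [43, 35, 38, 13]
Insert 47: [47, 43, 38, 13, 35]

Final heap: [47, 43, 38, 13, 35]


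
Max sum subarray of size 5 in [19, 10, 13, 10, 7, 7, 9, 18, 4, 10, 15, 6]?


[0:5]: 59
[1:6]: 47
[2:7]: 46
[3:8]: 51
[4:9]: 45
[5:10]: 48
[6:11]: 56
[7:12]: 53

Max: 59 at [0:5]


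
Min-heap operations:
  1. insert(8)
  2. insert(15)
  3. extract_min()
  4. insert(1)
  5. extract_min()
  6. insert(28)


insert(8) -> [8]
insert(15) -> [8, 15]
extract_min()->8, [15]
insert(1) -> [1, 15]
extract_min()->1, [15]
insert(28) -> [15, 28]

Final heap: [15, 28]


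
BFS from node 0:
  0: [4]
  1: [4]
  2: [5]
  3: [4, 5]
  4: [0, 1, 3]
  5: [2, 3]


Visit 0, enqueue [4]
Visit 4, enqueue [1, 3]
Visit 1, enqueue []
Visit 3, enqueue [5]
Visit 5, enqueue [2]
Visit 2, enqueue []

BFS order: [0, 4, 1, 3, 5, 2]


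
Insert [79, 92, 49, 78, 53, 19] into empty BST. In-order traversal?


Insert 79: root
Insert 92: R from 79
Insert 49: L from 79
Insert 78: L from 79 -> R from 49
Insert 53: L from 79 -> R from 49 -> L from 78
Insert 19: L from 79 -> L from 49

In-order: [19, 49, 53, 78, 79, 92]


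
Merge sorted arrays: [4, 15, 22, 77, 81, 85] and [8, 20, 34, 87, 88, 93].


Take 4 from A
Take 8 from B
Take 15 from A
Take 20 from B
Take 22 from A
Take 34 from B
Take 77 from A
Take 81 from A
Take 85 from A

Merged: [4, 8, 15, 20, 22, 34, 77, 81, 85, 87, 88, 93]


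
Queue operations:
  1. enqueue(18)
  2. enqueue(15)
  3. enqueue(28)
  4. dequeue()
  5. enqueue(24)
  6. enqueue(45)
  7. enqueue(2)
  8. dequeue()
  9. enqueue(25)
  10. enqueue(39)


enqueue(18) -> [18]
enqueue(15) -> [18, 15]
enqueue(28) -> [18, 15, 28]
dequeue()->18, [15, 28]
enqueue(24) -> [15, 28, 24]
enqueue(45) -> [15, 28, 24, 45]
enqueue(2) -> [15, 28, 24, 45, 2]
dequeue()->15, [28, 24, 45, 2]
enqueue(25) -> [28, 24, 45, 2, 25]
enqueue(39) -> [28, 24, 45, 2, 25, 39]

Final queue: [28, 24, 45, 2, 25, 39]


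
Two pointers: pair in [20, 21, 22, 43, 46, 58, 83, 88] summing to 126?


lo=0(20)+hi=7(88)=108
lo=1(21)+hi=7(88)=109
lo=2(22)+hi=7(88)=110
lo=3(43)+hi=7(88)=131
lo=3(43)+hi=6(83)=126

Yes: 43+83=126


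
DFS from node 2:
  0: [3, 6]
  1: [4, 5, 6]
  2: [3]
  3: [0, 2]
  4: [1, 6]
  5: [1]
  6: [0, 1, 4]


Visit 2, push [3]
Visit 3, push [0]
Visit 0, push [6]
Visit 6, push [4, 1]
Visit 1, push [5, 4]
Visit 4, push []
Visit 5, push []

DFS order: [2, 3, 0, 6, 1, 4, 5]


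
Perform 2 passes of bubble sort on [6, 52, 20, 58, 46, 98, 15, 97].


Initial: [6, 52, 20, 58, 46, 98, 15, 97]
Pass 1: [6, 20, 52, 46, 58, 15, 97, 98] (4 swaps)
Pass 2: [6, 20, 46, 52, 15, 58, 97, 98] (2 swaps)

After 2 passes: [6, 20, 46, 52, 15, 58, 97, 98]


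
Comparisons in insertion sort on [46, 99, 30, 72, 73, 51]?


Algorithm: insertion sort
Input: [46, 99, 30, 72, 73, 51]
Sorted: [30, 46, 51, 72, 73, 99]

11


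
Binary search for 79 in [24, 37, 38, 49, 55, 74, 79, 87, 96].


Step 1: lo=0, hi=8, mid=4, val=55
Step 2: lo=5, hi=8, mid=6, val=79

Found at index 6


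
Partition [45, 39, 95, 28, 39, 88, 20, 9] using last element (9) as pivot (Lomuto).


Pivot: 9
Place pivot at 0: [9, 39, 95, 28, 39, 88, 20, 45]

Partitioned: [9, 39, 95, 28, 39, 88, 20, 45]


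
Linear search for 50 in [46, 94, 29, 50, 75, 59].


i=0: 46!=50
i=1: 94!=50
i=2: 29!=50
i=3: 50==50 found!

Found at 3, 4 comps


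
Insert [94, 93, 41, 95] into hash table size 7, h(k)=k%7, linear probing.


Insert 94: h=3 -> slot 3
Insert 93: h=2 -> slot 2
Insert 41: h=6 -> slot 6
Insert 95: h=4 -> slot 4

Table: [None, None, 93, 94, 95, None, 41]


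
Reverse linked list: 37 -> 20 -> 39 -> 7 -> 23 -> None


Step 1: curr=37, set curr.next=prev(None) | reversed so far: 37
Step 2: curr=20, set curr.next=prev(37) | reversed so far: 20 -> 37
Step 3: curr=39, set curr.next=prev(20) | reversed so far: 39 -> 20 -> 37
Step 4: curr=7, set curr.next=prev(39) | reversed so far: 7 -> 39 -> 20 -> 37
Step 5: curr=23, set curr.next=prev(7) | reversed so far: 23 -> 7 -> 39 -> 20 -> 37

23 -> 7 -> 39 -> 20 -> 37 -> None


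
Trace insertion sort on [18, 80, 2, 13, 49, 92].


Initial: [18, 80, 2, 13, 49, 92]
Insert 80: [18, 80, 2, 13, 49, 92]
Insert 2: [2, 18, 80, 13, 49, 92]
Insert 13: [2, 13, 18, 80, 49, 92]
Insert 49: [2, 13, 18, 49, 80, 92]
Insert 92: [2, 13, 18, 49, 80, 92]

Sorted: [2, 13, 18, 49, 80, 92]


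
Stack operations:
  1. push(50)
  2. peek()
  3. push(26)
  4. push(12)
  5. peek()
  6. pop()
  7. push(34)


push(50) -> [50]
peek()->50
push(26) -> [50, 26]
push(12) -> [50, 26, 12]
peek()->12
pop()->12, [50, 26]
push(34) -> [50, 26, 34]

Final stack: [50, 26, 34]


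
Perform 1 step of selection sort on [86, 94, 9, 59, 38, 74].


Initial: [86, 94, 9, 59, 38, 74]
Step 1: min=9 at 2
  Swap: [9, 94, 86, 59, 38, 74]

After 1 step: [9, 94, 86, 59, 38, 74]


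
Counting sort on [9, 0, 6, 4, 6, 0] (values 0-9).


Input: [9, 0, 6, 4, 6, 0]
Counts: [2, 0, 0, 0, 1, 0, 2, 0, 0, 1]

Sorted: [0, 0, 4, 6, 6, 9]


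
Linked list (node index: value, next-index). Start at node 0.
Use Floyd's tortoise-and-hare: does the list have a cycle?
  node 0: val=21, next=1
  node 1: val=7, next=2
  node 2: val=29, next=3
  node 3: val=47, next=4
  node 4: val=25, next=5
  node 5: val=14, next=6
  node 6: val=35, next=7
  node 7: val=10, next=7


Floyd's tortoise (slow, +1) and hare (fast, +2):
  init: slow=0, fast=0
  step 1: slow=1, fast=2
  step 2: slow=2, fast=4
  step 3: slow=3, fast=6
  step 4: slow=4, fast=7
  step 5: slow=5, fast=7
  step 6: slow=6, fast=7
  step 7: slow=7, fast=7
  slow == fast at node 7: cycle detected

Cycle: yes


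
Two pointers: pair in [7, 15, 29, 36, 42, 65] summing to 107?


lo=0(7)+hi=5(65)=72
lo=1(15)+hi=5(65)=80
lo=2(29)+hi=5(65)=94
lo=3(36)+hi=5(65)=101
lo=4(42)+hi=5(65)=107

Yes: 42+65=107


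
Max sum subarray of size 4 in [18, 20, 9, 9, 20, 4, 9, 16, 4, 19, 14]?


[0:4]: 56
[1:5]: 58
[2:6]: 42
[3:7]: 42
[4:8]: 49
[5:9]: 33
[6:10]: 48
[7:11]: 53

Max: 58 at [1:5]


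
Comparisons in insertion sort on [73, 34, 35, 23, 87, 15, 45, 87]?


Algorithm: insertion sort
Input: [73, 34, 35, 23, 87, 15, 45, 87]
Sorted: [15, 23, 34, 35, 45, 73, 87, 87]

16


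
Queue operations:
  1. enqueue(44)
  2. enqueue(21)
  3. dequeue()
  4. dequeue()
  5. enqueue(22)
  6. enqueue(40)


enqueue(44) -> [44]
enqueue(21) -> [44, 21]
dequeue()->44, [21]
dequeue()->21, []
enqueue(22) -> [22]
enqueue(40) -> [22, 40]

Final queue: [22, 40]


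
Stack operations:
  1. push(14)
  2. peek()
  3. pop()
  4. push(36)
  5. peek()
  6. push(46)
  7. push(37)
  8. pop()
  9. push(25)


push(14) -> [14]
peek()->14
pop()->14, []
push(36) -> [36]
peek()->36
push(46) -> [36, 46]
push(37) -> [36, 46, 37]
pop()->37, [36, 46]
push(25) -> [36, 46, 25]

Final stack: [36, 46, 25]


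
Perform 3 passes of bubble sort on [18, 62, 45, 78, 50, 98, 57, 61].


Initial: [18, 62, 45, 78, 50, 98, 57, 61]
Pass 1: [18, 45, 62, 50, 78, 57, 61, 98] (4 swaps)
Pass 2: [18, 45, 50, 62, 57, 61, 78, 98] (3 swaps)
Pass 3: [18, 45, 50, 57, 61, 62, 78, 98] (2 swaps)

After 3 passes: [18, 45, 50, 57, 61, 62, 78, 98]


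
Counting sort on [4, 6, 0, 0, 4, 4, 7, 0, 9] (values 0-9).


Input: [4, 6, 0, 0, 4, 4, 7, 0, 9]
Counts: [3, 0, 0, 0, 3, 0, 1, 1, 0, 1]

Sorted: [0, 0, 0, 4, 4, 4, 6, 7, 9]


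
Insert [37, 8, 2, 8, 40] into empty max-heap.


Insert 37: [37]
Insert 8: [37, 8]
Insert 2: [37, 8, 2]
Insert 8: [37, 8, 2, 8]
Insert 40: [40, 37, 2, 8, 8]

Final heap: [40, 37, 2, 8, 8]


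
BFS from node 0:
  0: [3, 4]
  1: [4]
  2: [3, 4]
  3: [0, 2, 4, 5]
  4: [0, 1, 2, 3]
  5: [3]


Visit 0, enqueue [3, 4]
Visit 3, enqueue [2, 5]
Visit 4, enqueue [1]
Visit 2, enqueue []
Visit 5, enqueue []
Visit 1, enqueue []

BFS order: [0, 3, 4, 2, 5, 1]


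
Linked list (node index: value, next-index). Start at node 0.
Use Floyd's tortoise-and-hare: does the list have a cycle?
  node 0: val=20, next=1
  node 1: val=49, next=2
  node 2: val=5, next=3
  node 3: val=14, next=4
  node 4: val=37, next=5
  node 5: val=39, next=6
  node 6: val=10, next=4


Floyd's tortoise (slow, +1) and hare (fast, +2):
  init: slow=0, fast=0
  step 1: slow=1, fast=2
  step 2: slow=2, fast=4
  step 3: slow=3, fast=6
  step 4: slow=4, fast=5
  step 5: slow=5, fast=4
  step 6: slow=6, fast=6
  slow == fast at node 6: cycle detected

Cycle: yes


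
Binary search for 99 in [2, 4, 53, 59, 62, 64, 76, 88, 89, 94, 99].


Step 1: lo=0, hi=10, mid=5, val=64
Step 2: lo=6, hi=10, mid=8, val=89
Step 3: lo=9, hi=10, mid=9, val=94
Step 4: lo=10, hi=10, mid=10, val=99

Found at index 10


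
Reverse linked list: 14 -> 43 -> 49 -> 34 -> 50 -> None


Step 1: curr=14, set curr.next=prev(None) | reversed so far: 14
Step 2: curr=43, set curr.next=prev(14) | reversed so far: 43 -> 14
Step 3: curr=49, set curr.next=prev(43) | reversed so far: 49 -> 43 -> 14
Step 4: curr=34, set curr.next=prev(49) | reversed so far: 34 -> 49 -> 43 -> 14
Step 5: curr=50, set curr.next=prev(34) | reversed so far: 50 -> 34 -> 49 -> 43 -> 14

50 -> 34 -> 49 -> 43 -> 14 -> None
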